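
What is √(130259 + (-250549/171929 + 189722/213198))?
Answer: √43753256604839222768523297/18327459471 ≈ 360.91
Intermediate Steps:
√(130259 + (-250549/171929 + 189722/213198)) = √(130259 + (-250549*1/171929 + 189722*(1/213198))) = √(130259 + (-250549/171929 + 94861/106599)) = √(130259 - 10398915982/18327459471) = √(2387306144317007/18327459471) = √43753256604839222768523297/18327459471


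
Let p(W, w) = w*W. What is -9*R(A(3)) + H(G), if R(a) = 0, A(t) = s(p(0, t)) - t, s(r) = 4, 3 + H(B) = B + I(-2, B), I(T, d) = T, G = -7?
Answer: -12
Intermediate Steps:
H(B) = -5 + B (H(B) = -3 + (B - 2) = -3 + (-2 + B) = -5 + B)
p(W, w) = W*w
A(t) = 4 - t
-9*R(A(3)) + H(G) = -9*0 + (-5 - 7) = 0 - 12 = -12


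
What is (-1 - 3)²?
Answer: 16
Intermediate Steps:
(-1 - 3)² = (-4)² = 16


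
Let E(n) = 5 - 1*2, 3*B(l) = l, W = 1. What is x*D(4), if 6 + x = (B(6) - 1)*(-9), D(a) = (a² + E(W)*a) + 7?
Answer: -525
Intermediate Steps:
B(l) = l/3
E(n) = 3 (E(n) = 5 - 2 = 3)
D(a) = 7 + a² + 3*a (D(a) = (a² + 3*a) + 7 = 7 + a² + 3*a)
x = -15 (x = -6 + ((⅓)*6 - 1)*(-9) = -6 + (2 - 1)*(-9) = -6 + 1*(-9) = -6 - 9 = -15)
x*D(4) = -15*(7 + 4² + 3*4) = -15*(7 + 16 + 12) = -15*35 = -525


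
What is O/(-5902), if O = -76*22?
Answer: 836/2951 ≈ 0.28329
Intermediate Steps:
O = -1672
O/(-5902) = -1672/(-5902) = -1672*(-1/5902) = 836/2951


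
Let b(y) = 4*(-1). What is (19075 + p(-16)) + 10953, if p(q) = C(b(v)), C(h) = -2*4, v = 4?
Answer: 30020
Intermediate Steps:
b(y) = -4
C(h) = -8
p(q) = -8
(19075 + p(-16)) + 10953 = (19075 - 8) + 10953 = 19067 + 10953 = 30020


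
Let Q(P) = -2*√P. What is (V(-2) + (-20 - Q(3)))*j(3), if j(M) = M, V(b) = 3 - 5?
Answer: -66 + 6*√3 ≈ -55.608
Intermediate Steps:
V(b) = -2
(V(-2) + (-20 - Q(3)))*j(3) = (-2 + (-20 - (-2)*√3))*3 = (-2 + (-20 + 2*√3))*3 = (-22 + 2*√3)*3 = -66 + 6*√3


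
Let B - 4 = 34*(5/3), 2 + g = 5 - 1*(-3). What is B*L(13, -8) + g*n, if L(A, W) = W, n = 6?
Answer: -1348/3 ≈ -449.33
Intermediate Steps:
g = 6 (g = -2 + (5 - 1*(-3)) = -2 + (5 + 3) = -2 + 8 = 6)
B = 182/3 (B = 4 + 34*(5/3) = 4 + 170/3 = 182/3 ≈ 60.667)
B*L(13, -8) + g*n = (182/3)*(-8) + 6*6 = -1456/3 + 36 = -1348/3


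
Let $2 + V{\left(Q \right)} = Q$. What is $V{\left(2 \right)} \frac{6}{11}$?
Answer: $0$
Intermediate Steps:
$V{\left(Q \right)} = -2 + Q$
$V{\left(2 \right)} \frac{6}{11} = \left(-2 + 2\right) \frac{6}{11} = 0 \cdot 6 \cdot \frac{1}{11} = 0 \cdot \frac{6}{11} = 0$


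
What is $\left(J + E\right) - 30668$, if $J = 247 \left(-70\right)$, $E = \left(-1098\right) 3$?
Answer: $-51252$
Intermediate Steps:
$E = -3294$
$J = -17290$
$\left(J + E\right) - 30668 = \left(-17290 - 3294\right) - 30668 = -20584 - 30668 = -51252$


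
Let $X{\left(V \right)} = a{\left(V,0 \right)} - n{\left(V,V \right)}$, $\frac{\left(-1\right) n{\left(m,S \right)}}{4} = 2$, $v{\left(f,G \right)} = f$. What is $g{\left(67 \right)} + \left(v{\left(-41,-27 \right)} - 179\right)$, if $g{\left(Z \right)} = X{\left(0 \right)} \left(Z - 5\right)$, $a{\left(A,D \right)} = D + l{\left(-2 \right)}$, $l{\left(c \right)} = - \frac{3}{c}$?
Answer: $369$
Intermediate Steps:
$n{\left(m,S \right)} = -8$ ($n{\left(m,S \right)} = \left(-4\right) 2 = -8$)
$a{\left(A,D \right)} = \frac{3}{2} + D$ ($a{\left(A,D \right)} = D - \frac{3}{-2} = D - - \frac{3}{2} = D + \frac{3}{2} = \frac{3}{2} + D$)
$X{\left(V \right)} = \frac{19}{2}$ ($X{\left(V \right)} = \left(\frac{3}{2} + 0\right) - -8 = \frac{3}{2} + 8 = \frac{19}{2}$)
$g{\left(Z \right)} = - \frac{95}{2} + \frac{19 Z}{2}$ ($g{\left(Z \right)} = \frac{19 \left(Z - 5\right)}{2} = \frac{19 \left(-5 + Z\right)}{2} = - \frac{95}{2} + \frac{19 Z}{2}$)
$g{\left(67 \right)} + \left(v{\left(-41,-27 \right)} - 179\right) = \left(- \frac{95}{2} + \frac{19}{2} \cdot 67\right) - 220 = \left(- \frac{95}{2} + \frac{1273}{2}\right) - 220 = 589 - 220 = 369$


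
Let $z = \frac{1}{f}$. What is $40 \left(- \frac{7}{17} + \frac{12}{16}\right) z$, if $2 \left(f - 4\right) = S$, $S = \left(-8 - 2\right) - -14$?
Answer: $\frac{115}{51} \approx 2.2549$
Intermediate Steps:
$S = 4$ ($S = \left(-8 - 2\right) + 14 = -10 + 14 = 4$)
$f = 6$ ($f = 4 + \frac{1}{2} \cdot 4 = 4 + 2 = 6$)
$z = \frac{1}{6} \approx 0.16667$
$40 \left(- \frac{7}{17} + \frac{12}{16}\right) z = 40 \left(- \frac{7}{17} + \frac{12}{16}\right) \frac{1}{6} = 40 \left(\left(-7\right) \frac{1}{17} + 12 \cdot \frac{1}{16}\right) \frac{1}{6} = 40 \left(- \frac{7}{17} + \frac{3}{4}\right) \frac{1}{6} = 40 \cdot \frac{23}{68} \cdot \frac{1}{6} = \frac{230}{17} \cdot \frac{1}{6} = \frac{115}{51}$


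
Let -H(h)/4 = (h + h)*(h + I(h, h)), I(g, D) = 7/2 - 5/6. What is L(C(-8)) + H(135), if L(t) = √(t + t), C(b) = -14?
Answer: -148680 + 2*I*√7 ≈ -1.4868e+5 + 5.2915*I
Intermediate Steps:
I(g, D) = 8/3 (I(g, D) = 7*(½) - 5*⅙ = 7/2 - ⅚ = 8/3)
H(h) = -8*h*(8/3 + h) (H(h) = -4*(h + h)*(h + 8/3) = -4*2*h*(8/3 + h) = -8*h*(8/3 + h))
L(t) = √2*√t (L(t) = √(2*t) = √2*√t)
L(C(-8)) + H(135) = √2*√(-14) - 8/3*135*(8 + 3*135) = √2*(I*√14) - 8/3*135*(8 + 405) = 2*I*√7 - 8/3*135*413 = 2*I*√7 - 148680 = -148680 + 2*I*√7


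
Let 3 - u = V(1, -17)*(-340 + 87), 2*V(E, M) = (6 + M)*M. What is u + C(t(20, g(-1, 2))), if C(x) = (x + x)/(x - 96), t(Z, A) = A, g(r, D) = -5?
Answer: 4779037/202 ≈ 23659.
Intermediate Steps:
V(E, M) = M*(6 + M)/2 (V(E, M) = ((6 + M)*M)/2 = (M*(6 + M))/2 = M*(6 + M)/2)
C(x) = 2*x/(-96 + x) (C(x) = (2*x)/(-96 + x) = 2*x/(-96 + x))
u = 47317/2 (u = 3 - (1/2)*(-17)*(6 - 17)*(-340 + 87) = 3 - (1/2)*(-17)*(-11)*(-253) = 3 - 187*(-253)/2 = 3 - 1*(-47311/2) = 3 + 47311/2 = 47317/2 ≈ 23659.)
u + C(t(20, g(-1, 2))) = 47317/2 + 2*(-5)/(-96 - 5) = 47317/2 + 2*(-5)/(-101) = 47317/2 + 2*(-5)*(-1/101) = 47317/2 + 10/101 = 4779037/202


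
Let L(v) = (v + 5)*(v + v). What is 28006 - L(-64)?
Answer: 20454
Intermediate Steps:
L(v) = 2*v*(5 + v) (L(v) = (5 + v)*(2*v) = 2*v*(5 + v))
28006 - L(-64) = 28006 - 2*(-64)*(5 - 64) = 28006 - 2*(-64)*(-59) = 28006 - 1*7552 = 28006 - 7552 = 20454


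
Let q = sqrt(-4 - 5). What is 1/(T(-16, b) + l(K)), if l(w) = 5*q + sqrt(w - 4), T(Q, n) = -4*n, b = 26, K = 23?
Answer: 1/(-104 + sqrt(19) + 15*I) ≈ -0.0098136 - 0.0014773*I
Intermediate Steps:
q = 3*I (q = sqrt(-9) = 3*I ≈ 3.0*I)
l(w) = sqrt(-4 + w) + 15*I (l(w) = 5*(3*I) + sqrt(w - 4) = 15*I + sqrt(-4 + w) = sqrt(-4 + w) + 15*I)
1/(T(-16, b) + l(K)) = 1/(-4*26 + (sqrt(-4 + 23) + 15*I)) = 1/(-104 + (sqrt(19) + 15*I)) = 1/(-104 + sqrt(19) + 15*I)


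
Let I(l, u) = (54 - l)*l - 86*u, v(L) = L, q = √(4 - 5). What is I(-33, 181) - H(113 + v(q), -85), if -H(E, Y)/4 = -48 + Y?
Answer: -18969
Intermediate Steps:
q = I (q = √(-1) = I ≈ 1.0*I)
I(l, u) = -86*u + l*(54 - l) (I(l, u) = l*(54 - l) - 86*u = -86*u + l*(54 - l))
H(E, Y) = 192 - 4*Y (H(E, Y) = -4*(-48 + Y) = 192 - 4*Y)
I(-33, 181) - H(113 + v(q), -85) = (-1*(-33)² - 86*181 + 54*(-33)) - (192 - 4*(-85)) = (-1*1089 - 15566 - 1782) - (192 + 340) = (-1089 - 15566 - 1782) - 1*532 = -18437 - 532 = -18969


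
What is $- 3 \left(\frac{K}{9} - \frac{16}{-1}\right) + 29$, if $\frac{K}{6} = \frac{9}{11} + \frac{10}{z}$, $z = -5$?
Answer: $- \frac{183}{11} \approx -16.636$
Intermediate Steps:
$K = - \frac{78}{11}$ ($K = 6 \left(\frac{9}{11} + \frac{10}{-5}\right) = 6 \left(9 \cdot \frac{1}{11} + 10 \left(- \frac{1}{5}\right)\right) = 6 \left(\frac{9}{11} - 2\right) = 6 \left(- \frac{13}{11}\right) = - \frac{78}{11} \approx -7.0909$)
$- 3 \left(\frac{K}{9} - \frac{16}{-1}\right) + 29 = - 3 \left(- \frac{78}{11 \cdot 9} - \frac{16}{-1}\right) + 29 = - 3 \left(\left(- \frac{78}{11}\right) \frac{1}{9} - -16\right) + 29 = - 3 \left(- \frac{26}{33} + 16\right) + 29 = \left(-3\right) \frac{502}{33} + 29 = - \frac{502}{11} + 29 = - \frac{183}{11}$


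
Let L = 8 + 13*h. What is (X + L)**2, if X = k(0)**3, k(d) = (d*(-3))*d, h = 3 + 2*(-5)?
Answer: 6889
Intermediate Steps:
h = -7 (h = 3 - 10 = -7)
k(d) = -3*d**2 (k(d) = (-3*d)*d = -3*d**2)
L = -83 (L = 8 + 13*(-7) = 8 - 91 = -83)
X = 0 (X = (-3*0**2)**3 = (-3*0)**3 = 0**3 = 0)
(X + L)**2 = (0 - 83)**2 = (-83)**2 = 6889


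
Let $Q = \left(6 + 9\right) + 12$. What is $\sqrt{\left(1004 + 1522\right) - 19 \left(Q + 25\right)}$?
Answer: $\sqrt{1538} \approx 39.217$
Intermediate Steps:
$Q = 27$ ($Q = 15 + 12 = 27$)
$\sqrt{\left(1004 + 1522\right) - 19 \left(Q + 25\right)} = \sqrt{\left(1004 + 1522\right) - 19 \left(27 + 25\right)} = \sqrt{2526 - 988} = \sqrt{1538}$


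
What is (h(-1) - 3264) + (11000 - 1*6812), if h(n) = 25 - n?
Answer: 950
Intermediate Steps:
(h(-1) - 3264) + (11000 - 1*6812) = ((25 - 1*(-1)) - 3264) + (11000 - 1*6812) = ((25 + 1) - 3264) + (11000 - 6812) = (26 - 3264) + 4188 = -3238 + 4188 = 950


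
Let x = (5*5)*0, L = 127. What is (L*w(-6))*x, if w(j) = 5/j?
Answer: 0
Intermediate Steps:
x = 0 (x = 25*0 = 0)
(L*w(-6))*x = (127*(5/(-6)))*0 = (127*(5*(-⅙)))*0 = (127*(-⅚))*0 = -635/6*0 = 0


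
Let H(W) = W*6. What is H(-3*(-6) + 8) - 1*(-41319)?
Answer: 41475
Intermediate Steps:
H(W) = 6*W
H(-3*(-6) + 8) - 1*(-41319) = 6*(-3*(-6) + 8) - 1*(-41319) = 6*(18 + 8) + 41319 = 6*26 + 41319 = 156 + 41319 = 41475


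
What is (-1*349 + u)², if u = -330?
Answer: 461041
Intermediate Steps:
(-1*349 + u)² = (-1*349 - 330)² = (-349 - 330)² = (-679)² = 461041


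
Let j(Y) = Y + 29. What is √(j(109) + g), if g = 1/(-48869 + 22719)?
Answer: √3774699154/5230 ≈ 11.747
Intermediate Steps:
g = -1/26150 (g = 1/(-26150) = -1/26150 ≈ -3.8241e-5)
j(Y) = 29 + Y
√(j(109) + g) = √((29 + 109) - 1/26150) = √(138 - 1/26150) = √(3608699/26150) = √3774699154/5230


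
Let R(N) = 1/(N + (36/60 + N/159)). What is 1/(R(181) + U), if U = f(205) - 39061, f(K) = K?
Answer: -145277/5644882317 ≈ -2.5736e-5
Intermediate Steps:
R(N) = 1/(⅗ + 160*N/159) (R(N) = 1/(N + (36*(1/60) + N*(1/159))) = 1/(N + (⅗ + N/159)) = 1/(⅗ + 160*N/159))
U = -38856 (U = 205 - 39061 = -38856)
1/(R(181) + U) = 1/(795/(477 + 800*181) - 38856) = 1/(795/(477 + 144800) - 38856) = 1/(795/145277 - 38856) = 1/(-5644882317/145277) = -145277/5644882317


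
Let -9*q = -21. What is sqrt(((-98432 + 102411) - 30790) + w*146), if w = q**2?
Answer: I*sqrt(234145)/3 ≈ 161.3*I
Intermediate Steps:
q = 7/3 (q = -1/9*(-21) = 7/3 ≈ 2.3333)
w = 49/9 (w = (7/3)**2 = 49/9 ≈ 5.4444)
sqrt(((-98432 + 102411) - 30790) + w*146) = sqrt(((-98432 + 102411) - 30790) + (49/9)*146) = sqrt((3979 - 30790) + 7154/9) = sqrt(-26811 + 7154/9) = sqrt(-234145/9) = I*sqrt(234145)/3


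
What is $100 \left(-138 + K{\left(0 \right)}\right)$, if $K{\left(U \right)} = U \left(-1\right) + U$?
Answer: $-13800$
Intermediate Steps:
$K{\left(U \right)} = 0$ ($K{\left(U \right)} = - U + U = 0$)
$100 \left(-138 + K{\left(0 \right)}\right) = 100 \left(-138 + 0\right) = 100 \left(-138\right) = -13800$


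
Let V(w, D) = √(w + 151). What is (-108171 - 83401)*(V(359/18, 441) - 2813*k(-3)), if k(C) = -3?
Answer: -1616676108 - 95786*√6154/3 ≈ -1.6192e+9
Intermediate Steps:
V(w, D) = √(151 + w)
(-108171 - 83401)*(V(359/18, 441) - 2813*k(-3)) = (-108171 - 83401)*(√(151 + 359/18) - 2813*(-3)) = -191572*(√(151 + 359*(1/18)) + 8439) = -191572*(√(151 + 359/18) + 8439) = -191572*(√(3077/18) + 8439) = -191572*(√6154/6 + 8439) = -191572*(8439 + √6154/6) = -1616676108 - 95786*√6154/3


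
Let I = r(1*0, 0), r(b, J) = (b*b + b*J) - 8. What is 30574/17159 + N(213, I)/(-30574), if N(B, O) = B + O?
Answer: 931251881/524619266 ≈ 1.7751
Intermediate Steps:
r(b, J) = -8 + b² + J*b (r(b, J) = (b² + J*b) - 8 = -8 + b² + J*b)
I = -8 (I = -8 + (1*0)² + 0*(1*0) = -8 + 0² + 0*0 = -8 + 0 + 0 = -8)
30574/17159 + N(213, I)/(-30574) = 30574/17159 + (213 - 8)/(-30574) = 30574*(1/17159) + 205*(-1/30574) = 30574/17159 - 205/30574 = 931251881/524619266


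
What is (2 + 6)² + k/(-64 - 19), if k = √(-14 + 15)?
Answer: 5311/83 ≈ 63.988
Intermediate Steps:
k = 1 (k = √1 = 1)
(2 + 6)² + k/(-64 - 19) = (2 + 6)² + 1/(-64 - 19) = 8² + 1/(-83) = 64 + 1*(-1/83) = 64 - 1/83 = 5311/83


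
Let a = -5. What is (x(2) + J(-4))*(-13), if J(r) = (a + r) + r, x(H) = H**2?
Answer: 117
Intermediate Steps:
J(r) = -5 + 2*r (J(r) = (-5 + r) + r = -5 + 2*r)
(x(2) + J(-4))*(-13) = (2**2 + (-5 + 2*(-4)))*(-13) = (4 + (-5 - 8))*(-13) = (4 - 13)*(-13) = -9*(-13) = 117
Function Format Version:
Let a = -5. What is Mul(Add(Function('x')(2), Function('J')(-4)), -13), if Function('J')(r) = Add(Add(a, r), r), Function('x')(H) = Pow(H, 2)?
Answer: 117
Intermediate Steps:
Function('J')(r) = Add(-5, Mul(2, r)) (Function('J')(r) = Add(Add(-5, r), r) = Add(-5, Mul(2, r)))
Mul(Add(Function('x')(2), Function('J')(-4)), -13) = Mul(Add(Pow(2, 2), Add(-5, Mul(2, -4))), -13) = Mul(Add(4, Add(-5, -8)), -13) = Mul(Add(4, -13), -13) = Mul(-9, -13) = 117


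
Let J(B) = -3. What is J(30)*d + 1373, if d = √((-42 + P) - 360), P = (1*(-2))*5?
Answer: 1373 - 6*I*√103 ≈ 1373.0 - 60.893*I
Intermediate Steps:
P = -10 (P = -2*5 = -10)
d = 2*I*√103 (d = √((-42 - 10) - 360) = √(-52 - 360) = √(-412) = 2*I*√103 ≈ 20.298*I)
J(30)*d + 1373 = -6*I*√103 + 1373 = 1373 - 6*I*√103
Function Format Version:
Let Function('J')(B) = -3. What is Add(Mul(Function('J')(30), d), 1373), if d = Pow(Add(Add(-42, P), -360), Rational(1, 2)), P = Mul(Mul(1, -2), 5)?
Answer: Add(1373, Mul(-6, I, Pow(103, Rational(1, 2)))) ≈ Add(1373.0, Mul(-60.893, I))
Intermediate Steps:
P = -10 (P = Mul(-2, 5) = -10)
d = Mul(2, I, Pow(103, Rational(1, 2))) (d = Pow(Add(Add(-42, -10), -360), Rational(1, 2)) = Pow(Add(-52, -360), Rational(1, 2)) = Pow(-412, Rational(1, 2)) = Mul(2, I, Pow(103, Rational(1, 2))) ≈ Mul(20.298, I))
Add(Mul(Function('J')(30), d), 1373) = Add(Mul(-3, Mul(2, I, Pow(103, Rational(1, 2)))), 1373) = Add(Mul(-6, I, Pow(103, Rational(1, 2))), 1373) = Add(1373, Mul(-6, I, Pow(103, Rational(1, 2))))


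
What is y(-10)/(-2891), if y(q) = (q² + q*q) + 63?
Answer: -263/2891 ≈ -0.090972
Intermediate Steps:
y(q) = 63 + 2*q² (y(q) = (q² + q²) + 63 = 2*q² + 63 = 63 + 2*q²)
y(-10)/(-2891) = (63 + 2*(-10)²)/(-2891) = (63 + 2*100)*(-1/2891) = (63 + 200)*(-1/2891) = 263*(-1/2891) = -263/2891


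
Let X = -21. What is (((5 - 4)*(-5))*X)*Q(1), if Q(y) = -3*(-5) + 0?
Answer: 1575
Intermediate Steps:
Q(y) = 15 (Q(y) = 15 + 0 = 15)
(((5 - 4)*(-5))*X)*Q(1) = (((5 - 4)*(-5))*(-21))*15 = ((1*(-5))*(-21))*15 = -5*(-21)*15 = 105*15 = 1575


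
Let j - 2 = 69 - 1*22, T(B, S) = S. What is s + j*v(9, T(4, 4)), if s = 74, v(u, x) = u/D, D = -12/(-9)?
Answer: 1619/4 ≈ 404.75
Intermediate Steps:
D = 4/3 (D = -12*(-⅑) = 4/3 ≈ 1.3333)
v(u, x) = 3*u/4 (v(u, x) = u/(4/3) = u*(¾) = 3*u/4)
j = 49 (j = 2 + (69 - 1*22) = 2 + (69 - 22) = 2 + 47 = 49)
s + j*v(9, T(4, 4)) = 74 + 49*((¾)*9) = 74 + 49*(27/4) = 74 + 1323/4 = 1619/4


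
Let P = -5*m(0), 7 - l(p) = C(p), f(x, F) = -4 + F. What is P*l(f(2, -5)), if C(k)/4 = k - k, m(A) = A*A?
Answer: 0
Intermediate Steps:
m(A) = A²
C(k) = 0 (C(k) = 4*(k - k) = 4*0 = 0)
l(p) = 7 (l(p) = 7 - 1*0 = 7 + 0 = 7)
P = 0 (P = -5*0² = -5*0 = 0)
P*l(f(2, -5)) = 0*7 = 0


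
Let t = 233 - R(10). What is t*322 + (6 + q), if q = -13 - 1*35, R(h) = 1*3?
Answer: 74018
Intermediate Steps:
R(h) = 3
q = -48 (q = -13 - 35 = -48)
t = 230 (t = 233 - 1*3 = 233 - 3 = 230)
t*322 + (6 + q) = 230*322 + (6 - 48) = 74060 - 42 = 74018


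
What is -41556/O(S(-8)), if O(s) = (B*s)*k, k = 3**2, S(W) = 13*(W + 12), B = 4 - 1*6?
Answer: 3463/78 ≈ 44.397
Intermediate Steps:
B = -2 (B = 4 - 6 = -2)
S(W) = 156 + 13*W (S(W) = 13*(12 + W) = 156 + 13*W)
k = 9
O(s) = -18*s (O(s) = -2*s*9 = -18*s)
-41556/O(S(-8)) = -41556*(-1/(18*(156 + 13*(-8)))) = -41556*(-1/(18*(156 - 104))) = -41556/((-18*52)) = -41556/(-936) = -41556*(-1/936) = 3463/78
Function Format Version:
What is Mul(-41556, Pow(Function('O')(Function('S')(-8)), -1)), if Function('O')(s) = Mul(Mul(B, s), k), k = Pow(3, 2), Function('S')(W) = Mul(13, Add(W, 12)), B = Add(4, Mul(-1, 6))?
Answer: Rational(3463, 78) ≈ 44.397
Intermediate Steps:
B = -2 (B = Add(4, -6) = -2)
Function('S')(W) = Add(156, Mul(13, W)) (Function('S')(W) = Mul(13, Add(12, W)) = Add(156, Mul(13, W)))
k = 9
Function('O')(s) = Mul(-18, s) (Function('O')(s) = Mul(Mul(-2, s), 9) = Mul(-18, s))
Mul(-41556, Pow(Function('O')(Function('S')(-8)), -1)) = Mul(-41556, Pow(Mul(-18, Add(156, Mul(13, -8))), -1)) = Mul(-41556, Pow(Mul(-18, Add(156, -104)), -1)) = Mul(-41556, Pow(Mul(-18, 52), -1)) = Mul(-41556, Pow(-936, -1)) = Mul(-41556, Rational(-1, 936)) = Rational(3463, 78)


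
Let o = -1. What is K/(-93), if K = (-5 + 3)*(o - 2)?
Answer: -2/31 ≈ -0.064516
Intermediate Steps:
K = 6 (K = (-5 + 3)*(-1 - 2) = -2*(-3) = 6)
K/(-93) = 6/(-93) = -1/93*6 = -2/31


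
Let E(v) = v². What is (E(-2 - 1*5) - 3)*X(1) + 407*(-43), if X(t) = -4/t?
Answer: -17685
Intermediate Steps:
(E(-2 - 1*5) - 3)*X(1) + 407*(-43) = ((-2 - 1*5)² - 3)*(-4/1) + 407*(-43) = ((-2 - 5)² - 3)*(-4*1) - 17501 = ((-7)² - 3)*(-4) - 17501 = (49 - 3)*(-4) - 17501 = 46*(-4) - 17501 = -184 - 17501 = -17685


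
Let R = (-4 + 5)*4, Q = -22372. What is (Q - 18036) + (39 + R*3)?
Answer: -40357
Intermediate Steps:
R = 4 (R = 1*4 = 4)
(Q - 18036) + (39 + R*3) = (-22372 - 18036) + (39 + 4*3) = -40408 + (39 + 12) = -40408 + 51 = -40357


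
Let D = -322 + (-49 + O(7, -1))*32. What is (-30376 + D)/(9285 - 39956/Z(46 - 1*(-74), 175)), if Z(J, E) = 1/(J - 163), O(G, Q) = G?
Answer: -32042/1727393 ≈ -0.018549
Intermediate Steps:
Z(J, E) = 1/(-163 + J)
D = -1666 (D = -322 + (-49 + 7)*32 = -322 - 42*32 = -322 - 1344 = -1666)
(-30376 + D)/(9285 - 39956/Z(46 - 1*(-74), 175)) = (-30376 - 1666)/(9285 - (-4674852 + 2956744)) = -32042/(9285 - 39956/(1/(-163 + (46 + 74)))) = -32042/(9285 - 39956/(1/(-163 + 120))) = -32042/(9285 - 39956/(1/(-43))) = -32042/(9285 - 39956/(-1/43)) = -32042/(9285 - 39956*(-43)) = -32042/(9285 + 1718108) = -32042/1727393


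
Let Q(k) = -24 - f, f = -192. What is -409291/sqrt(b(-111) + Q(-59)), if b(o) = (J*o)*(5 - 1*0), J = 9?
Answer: 409291*I*sqrt(4827)/4827 ≈ 5891.1*I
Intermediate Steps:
b(o) = 45*o (b(o) = (9*o)*(5 - 1*0) = (9*o)*(5 + 0) = (9*o)*5 = 45*o)
Q(k) = 168 (Q(k) = -24 - 1*(-192) = -24 + 192 = 168)
-409291/sqrt(b(-111) + Q(-59)) = -409291/sqrt(45*(-111) + 168) = -409291/sqrt(-4995 + 168) = -409291*(-I*sqrt(4827)/4827) = -(-409291)*I*sqrt(4827)/4827 = 409291*I*sqrt(4827)/4827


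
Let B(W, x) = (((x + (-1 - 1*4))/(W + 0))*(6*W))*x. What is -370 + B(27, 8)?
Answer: -226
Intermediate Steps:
B(W, x) = x*(-30 + 6*x) (B(W, x) = (((x + (-1 - 4))/W)*(6*W))*x = (((x - 5)/W)*(6*W))*x = (((-5 + x)/W)*(6*W))*x = (-30 + 6*x)*x = x*(-30 + 6*x))
-370 + B(27, 8) = -370 + 6*8*(-5 + 8) = -370 + 6*8*3 = -370 + 144 = -226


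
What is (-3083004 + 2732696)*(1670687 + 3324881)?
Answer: -1749987434944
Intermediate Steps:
(-3083004 + 2732696)*(1670687 + 3324881) = -350308*4995568 = -1749987434944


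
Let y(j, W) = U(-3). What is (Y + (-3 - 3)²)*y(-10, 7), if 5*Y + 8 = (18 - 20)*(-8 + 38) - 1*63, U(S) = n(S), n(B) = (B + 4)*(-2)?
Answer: -98/5 ≈ -19.600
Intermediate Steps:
n(B) = -8 - 2*B (n(B) = (4 + B)*(-2) = -8 - 2*B)
U(S) = -8 - 2*S
y(j, W) = -2 (y(j, W) = -8 - 2*(-3) = -8 + 6 = -2)
Y = -131/5 (Y = -8/5 + ((18 - 20)*(-8 + 38) - 1*63)/5 = -8/5 + (-2*30 - 63)/5 = -8/5 + (-60 - 63)/5 = -8/5 + (⅕)*(-123) = -8/5 - 123/5 = -131/5 ≈ -26.200)
(Y + (-3 - 3)²)*y(-10, 7) = (-131/5 + (-3 - 3)²)*(-2) = (-131/5 + (-6)²)*(-2) = (-131/5 + 36)*(-2) = (49/5)*(-2) = -98/5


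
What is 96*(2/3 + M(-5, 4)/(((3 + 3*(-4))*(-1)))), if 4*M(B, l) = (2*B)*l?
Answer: -128/3 ≈ -42.667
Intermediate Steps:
M(B, l) = B*l/2 (M(B, l) = ((2*B)*l)/4 = (2*B*l)/4 = B*l/2)
96*(2/3 + M(-5, 4)/(((3 + 3*(-4))*(-1)))) = 96*(2/3 + ((1/2)*(-5)*4)/(((3 + 3*(-4))*(-1)))) = 96*(2*(1/3) - 10*(-1/(3 - 12))) = 96*(2/3 - 10/((-9*(-1)))) = 96*(2/3 - 10/9) = 96*(-4/9) = -128/3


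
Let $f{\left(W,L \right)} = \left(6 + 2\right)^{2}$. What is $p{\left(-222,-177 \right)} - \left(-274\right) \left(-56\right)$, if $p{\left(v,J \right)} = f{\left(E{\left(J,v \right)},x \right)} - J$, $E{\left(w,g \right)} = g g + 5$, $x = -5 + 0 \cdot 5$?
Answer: $-15103$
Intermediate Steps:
$x = -5$ ($x = -5 + 0 = -5$)
$E{\left(w,g \right)} = 5 + g^{2}$ ($E{\left(w,g \right)} = g^{2} + 5 = 5 + g^{2}$)
$f{\left(W,L \right)} = 64$ ($f{\left(W,L \right)} = 8^{2} = 64$)
$p{\left(v,J \right)} = 64 - J$
$p{\left(-222,-177 \right)} - \left(-274\right) \left(-56\right) = \left(64 - -177\right) - \left(-274\right) \left(-56\right) = \left(64 + 177\right) - 15344 = 241 - 15344 = -15103$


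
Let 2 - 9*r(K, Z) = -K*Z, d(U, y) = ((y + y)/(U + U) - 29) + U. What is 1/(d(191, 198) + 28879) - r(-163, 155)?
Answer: 15570510594/5547029 ≈ 2807.0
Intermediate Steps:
d(U, y) = -29 + U + y/U (d(U, y) = ((2*y)/((2*U)) - 29) + U = ((2*y)*(1/(2*U)) - 29) + U = (y/U - 29) + U = (-29 + y/U) + U = -29 + U + y/U)
r(K, Z) = 2/9 + K*Z/9 (r(K, Z) = 2/9 - (-1)*K*Z/9 = 2/9 + K*Z/9)
1/(d(191, 198) + 28879) - r(-163, 155) = 1/((-29 + 191 + 198/191) + 28879) - (2/9 + (⅑)*(-163)*155) = 1/((-29 + 191 + 198*(1/191)) + 28879) - (2/9 - 25265/9) = 1/((-29 + 191 + 198/191) + 28879) - 1*(-2807) = 1/(31140/191 + 28879) + 2807 = 1/(5547029/191) + 2807 = 191/5547029 + 2807 = 15570510594/5547029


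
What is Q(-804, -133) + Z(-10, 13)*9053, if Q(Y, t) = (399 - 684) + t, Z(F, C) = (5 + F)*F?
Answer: 452232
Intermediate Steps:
Z(F, C) = F*(5 + F)
Q(Y, t) = -285 + t
Q(-804, -133) + Z(-10, 13)*9053 = (-285 - 133) - 10*(5 - 10)*9053 = -418 - 10*(-5)*9053 = -418 + 50*9053 = -418 + 452650 = 452232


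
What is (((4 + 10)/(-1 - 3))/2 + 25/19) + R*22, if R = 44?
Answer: 73535/76 ≈ 967.57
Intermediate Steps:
(((4 + 10)/(-1 - 3))/2 + 25/19) + R*22 = (((4 + 10)/(-1 - 3))/2 + 25/19) + 44*22 = ((14/(-4))*(½) + 25*(1/19)) + 968 = ((14*(-¼))*(½) + 25/19) + 968 = (-7/2*½ + 25/19) + 968 = (-7/4 + 25/19) + 968 = -33/76 + 968 = 73535/76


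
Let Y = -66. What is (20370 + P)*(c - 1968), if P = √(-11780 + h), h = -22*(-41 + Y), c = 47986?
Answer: 937386660 + 46018*I*√9426 ≈ 9.3739e+8 + 4.4678e+6*I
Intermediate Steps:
h = 2354 (h = -22*(-41 - 66) = -22*(-107) = 2354)
P = I*√9426 (P = √(-11780 + 2354) = √(-9426) = I*√9426 ≈ 97.088*I)
(20370 + P)*(c - 1968) = (20370 + I*√9426)*(47986 - 1968) = (20370 + I*√9426)*46018 = 937386660 + 46018*I*√9426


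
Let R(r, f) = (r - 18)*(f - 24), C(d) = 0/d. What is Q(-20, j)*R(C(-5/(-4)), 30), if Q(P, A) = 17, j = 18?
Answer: -1836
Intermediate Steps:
C(d) = 0
R(r, f) = (-24 + f)*(-18 + r) (R(r, f) = (-18 + r)*(-24 + f) = (-24 + f)*(-18 + r))
Q(-20, j)*R(C(-5/(-4)), 30) = 17*(432 - 24*0 - 18*30 + 30*0) = 17*(432 + 0 - 540 + 0) = 17*(-108) = -1836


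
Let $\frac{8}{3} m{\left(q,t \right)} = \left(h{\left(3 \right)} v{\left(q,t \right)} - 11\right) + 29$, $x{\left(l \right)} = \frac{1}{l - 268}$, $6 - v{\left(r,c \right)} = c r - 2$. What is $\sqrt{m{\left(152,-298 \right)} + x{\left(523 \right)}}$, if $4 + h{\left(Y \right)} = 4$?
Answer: $\frac{83 \sqrt{255}}{510} \approx 2.5988$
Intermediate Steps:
$h{\left(Y \right)} = 0$ ($h{\left(Y \right)} = -4 + 4 = 0$)
$v{\left(r,c \right)} = 8 - c r$ ($v{\left(r,c \right)} = 6 - \left(c r - 2\right) = 6 - \left(-2 + c r\right) = 8 - c r$)
$x{\left(l \right)} = \frac{1}{-268 + l}$
$m{\left(q,t \right)} = \frac{27}{4}$ ($m{\left(q,t \right)} = \frac{3 \left(\left(0 \left(8 - t q\right) - 11\right) + 29\right)}{8} = \frac{3 \left(\left(0 \left(8 - q t\right) - 11\right) + 29\right)}{8} = \frac{3 \left(\left(0 - 11\right) + 29\right)}{8} = \frac{3 \left(-11 + 29\right)}{8} = \frac{3}{8} \cdot 18 = \frac{27}{4}$)
$\sqrt{m{\left(152,-298 \right)} + x{\left(523 \right)}} = \sqrt{\frac{27}{4} + \frac{1}{-268 + 523}} = \sqrt{\frac{27}{4} + \frac{1}{255}} = \sqrt{\frac{6889}{1020}} = \frac{83 \sqrt{255}}{510}$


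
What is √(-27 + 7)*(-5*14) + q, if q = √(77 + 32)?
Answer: √109 - 140*I*√5 ≈ 10.44 - 313.05*I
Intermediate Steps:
q = √109 ≈ 10.440
√(-27 + 7)*(-5*14) + q = √(-27 + 7)*(-5*14) + √109 = √(-20)*(-70) + √109 = (2*I*√5)*(-70) + √109 = -140*I*√5 + √109 = √109 - 140*I*√5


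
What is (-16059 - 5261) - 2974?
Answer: -24294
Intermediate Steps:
(-16059 - 5261) - 2974 = -21320 - 2974 = -24294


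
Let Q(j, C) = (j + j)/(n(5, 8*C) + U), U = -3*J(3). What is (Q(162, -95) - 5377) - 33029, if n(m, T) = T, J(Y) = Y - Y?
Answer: -7297221/190 ≈ -38406.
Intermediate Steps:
J(Y) = 0
U = 0 (U = -3*0 = 0)
Q(j, C) = j/(4*C) (Q(j, C) = (j + j)/(8*C + 0) = (2*j)/((8*C)) = (2*j)*(1/(8*C)) = j/(4*C))
(Q(162, -95) - 5377) - 33029 = ((¼)*162/(-95) - 5377) - 33029 = ((¼)*162*(-1/95) - 5377) - 33029 = (-81/190 - 5377) - 33029 = -1021711/190 - 33029 = -7297221/190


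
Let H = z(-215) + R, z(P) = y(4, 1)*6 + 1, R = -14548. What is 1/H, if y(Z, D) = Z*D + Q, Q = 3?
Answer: -1/14505 ≈ -6.8942e-5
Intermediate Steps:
y(Z, D) = 3 + D*Z (y(Z, D) = Z*D + 3 = D*Z + 3 = 3 + D*Z)
z(P) = 43 (z(P) = (3 + 1*4)*6 + 1 = (3 + 4)*6 + 1 = 7*6 + 1 = 42 + 1 = 43)
H = -14505 (H = 43 - 14548 = -14505)
1/H = 1/(-14505) = -1/14505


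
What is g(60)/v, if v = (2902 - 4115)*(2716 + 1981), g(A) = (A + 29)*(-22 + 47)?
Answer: -2225/5697461 ≈ -0.00039052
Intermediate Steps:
g(A) = 725 + 25*A (g(A) = (29 + A)*25 = 725 + 25*A)
v = -5697461 (v = -1213*4697 = -5697461)
g(60)/v = (725 + 25*60)/(-5697461) = (725 + 1500)*(-1/5697461) = 2225*(-1/5697461) = -2225/5697461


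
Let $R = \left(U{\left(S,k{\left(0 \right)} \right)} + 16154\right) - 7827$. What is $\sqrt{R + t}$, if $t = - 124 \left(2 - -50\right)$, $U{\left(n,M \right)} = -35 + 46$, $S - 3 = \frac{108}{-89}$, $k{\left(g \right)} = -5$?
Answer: $3 \sqrt{210} \approx 43.474$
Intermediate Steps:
$S = \frac{159}{89}$ ($S = 3 + \frac{108}{-89} = 3 + 108 \left(- \frac{1}{89}\right) = 3 - \frac{108}{89} = \frac{159}{89} \approx 1.7865$)
$U{\left(n,M \right)} = 11$
$t = -6448$ ($t = - 124 \left(2 + 50\right) = \left(-124\right) 52 = -6448$)
$R = 8338$ ($R = \left(11 + 16154\right) - 7827 = 16165 - 7827 = 8338$)
$\sqrt{R + t} = \sqrt{8338 - 6448} = \sqrt{1890} = 3 \sqrt{210}$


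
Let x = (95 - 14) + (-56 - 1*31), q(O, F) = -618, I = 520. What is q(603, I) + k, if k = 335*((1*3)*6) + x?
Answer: 5406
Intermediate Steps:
x = -6 (x = 81 + (-56 - 31) = 81 - 87 = -6)
k = 6024 (k = 335*((1*3)*6) - 6 = 335*(3*6) - 6 = 335*18 - 6 = 6030 - 6 = 6024)
q(603, I) + k = -618 + 6024 = 5406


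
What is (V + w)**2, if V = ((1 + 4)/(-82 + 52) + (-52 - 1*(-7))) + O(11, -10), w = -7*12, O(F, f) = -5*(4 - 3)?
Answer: 648025/36 ≈ 18001.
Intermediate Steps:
O(F, f) = -5 (O(F, f) = -5*1 = -5)
w = -84
V = -301/6 (V = ((1 + 4)/(-82 + 52) + (-52 - 1*(-7))) - 5 = (5/(-30) + (-52 + 7)) - 5 = (5*(-1/30) - 45) - 5 = (-1/6 - 45) - 5 = -271/6 - 5 = -301/6 ≈ -50.167)
(V + w)**2 = (-301/6 - 84)**2 = (-805/6)**2 = 648025/36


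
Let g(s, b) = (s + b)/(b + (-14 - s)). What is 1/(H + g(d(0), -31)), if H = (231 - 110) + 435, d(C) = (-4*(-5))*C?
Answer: 45/25051 ≈ 0.0017963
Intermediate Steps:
d(C) = 20*C
g(s, b) = (b + s)/(-14 + b - s)
H = 556 (H = 121 + 435 = 556)
1/(H + g(d(0), -31)) = 1/(556 + (-1*(-31) - 20*0)/(14 + 20*0 - 1*(-31))) = 1/(556 + (31 - 1*0)/(14 + 0 + 31)) = 1/(556 + (31 + 0)/45) = 1/(556 + (1/45)*31) = 1/(556 + 31/45) = 1/(25051/45) = 45/25051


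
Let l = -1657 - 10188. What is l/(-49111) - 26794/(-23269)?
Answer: 1591501439/1142763859 ≈ 1.3927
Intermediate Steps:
l = -11845
l/(-49111) - 26794/(-23269) = -11845/(-49111) - 26794/(-23269) = -11845*(-1/49111) - 26794*(-1/23269) = 11845/49111 + 26794/23269 = 1591501439/1142763859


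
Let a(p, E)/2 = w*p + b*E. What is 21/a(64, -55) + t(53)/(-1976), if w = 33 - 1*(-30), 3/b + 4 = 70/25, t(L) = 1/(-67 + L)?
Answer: 589283/230690096 ≈ 0.0025544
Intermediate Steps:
b = -5/2 (b = 3/(-4 + 70/25) = 3/(-4 + 70*(1/25)) = 3/(-4 + 14/5) = 3/(-6/5) = 3*(-⅚) = -5/2 ≈ -2.5000)
w = 63 (w = 33 + 30 = 63)
a(p, E) = -5*E + 126*p (a(p, E) = 2*(63*p - 5*E/2) = -5*E + 126*p)
21/a(64, -55) + t(53)/(-1976) = 21/(-5*(-55) + 126*64) + 1/((-67 + 53)*(-1976)) = 21/(275 + 8064) - 1/1976/(-14) = 21/8339 - 1/14*(-1/1976) = 21*(1/8339) + 1/27664 = 21/8339 + 1/27664 = 589283/230690096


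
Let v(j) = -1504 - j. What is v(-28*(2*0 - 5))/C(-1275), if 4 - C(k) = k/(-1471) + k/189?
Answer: -76177206/457771 ≈ -166.41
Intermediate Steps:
C(k) = 4 - 1282*k/278019 (C(k) = 4 - (k/(-1471) + k/189) = 4 - (k*(-1/1471) + k*(1/189)) = 4 - (-k/1471 + k/189) = 4 - 1282*k/278019)
v(-28*(2*0 - 5))/C(-1275) = (-1504 - (-28)*(2*0 - 5))/(4 - 1282/278019*(-1275)) = (-1504 - (-28)*(0 - 5))/(4 + 544850/92673) = (-1504 - (-28)*(-5))/(915542/92673) = (-1504 - 1*140)*(92673/915542) = (-1504 - 140)*(92673/915542) = -1644*92673/915542 = -76177206/457771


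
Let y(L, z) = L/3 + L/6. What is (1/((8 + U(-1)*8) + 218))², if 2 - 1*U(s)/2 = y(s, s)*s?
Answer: 1/62500 ≈ 1.6000e-5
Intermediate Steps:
y(L, z) = L/2 (y(L, z) = L*(⅓) + L*(⅙) = L/3 + L/6 = L/2)
U(s) = 4 - s² (U(s) = 4 - 2*s/2*s = 4 - s²)
(1/((8 + U(-1)*8) + 218))² = (1/((8 + (4 - 1*(-1)²)*8) + 218))² = (1/((8 + (4 - 1*1)*8) + 218))² = (1/((8 + (4 - 1)*8) + 218))² = (1/((8 + 3*8) + 218))² = (1/((8 + 24) + 218))² = (1/(32 + 218))² = (1/250)² = 1/62500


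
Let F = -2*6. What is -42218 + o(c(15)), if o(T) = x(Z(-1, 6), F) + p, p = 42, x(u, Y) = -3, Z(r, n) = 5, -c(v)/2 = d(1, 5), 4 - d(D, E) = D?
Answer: -42179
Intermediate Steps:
d(D, E) = 4 - D
F = -12
c(v) = -6 (c(v) = -2*(4 - 1*1) = -2*(4 - 1) = -2*3 = -6)
o(T) = 39 (o(T) = -3 + 42 = 39)
-42218 + o(c(15)) = -42218 + 39 = -42179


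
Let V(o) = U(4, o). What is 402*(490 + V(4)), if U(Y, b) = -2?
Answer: 196176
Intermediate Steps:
V(o) = -2
402*(490 + V(4)) = 402*(490 - 2) = 402*488 = 196176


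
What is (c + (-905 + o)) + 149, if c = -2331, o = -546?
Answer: -3633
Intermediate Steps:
(c + (-905 + o)) + 149 = (-2331 + (-905 - 546)) + 149 = (-2331 - 1451) + 149 = -3782 + 149 = -3633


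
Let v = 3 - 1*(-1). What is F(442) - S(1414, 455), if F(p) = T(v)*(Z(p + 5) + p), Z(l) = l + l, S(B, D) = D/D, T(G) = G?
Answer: 5343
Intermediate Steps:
v = 4 (v = 3 + 1 = 4)
S(B, D) = 1
Z(l) = 2*l
F(p) = 40 + 12*p (F(p) = 4*(2*(p + 5) + p) = 4*(2*(5 + p) + p) = 4*((10 + 2*p) + p) = 4*(10 + 3*p) = 40 + 12*p)
F(442) - S(1414, 455) = (40 + 12*442) - 1*1 = (40 + 5304) - 1 = 5344 - 1 = 5343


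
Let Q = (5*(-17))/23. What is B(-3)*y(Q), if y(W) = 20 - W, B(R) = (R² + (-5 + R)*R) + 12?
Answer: 24525/23 ≈ 1066.3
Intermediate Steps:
B(R) = 12 + R² + R*(-5 + R) (B(R) = (R² + R*(-5 + R)) + 12 = 12 + R² + R*(-5 + R))
Q = -85/23 (Q = -85*1/23 = -85/23 ≈ -3.6957)
B(-3)*y(Q) = (12 - 5*(-3) + 2*(-3)²)*(20 - 1*(-85/23)) = (12 + 15 + 2*9)*(20 + 85/23) = (12 + 15 + 18)*(545/23) = 45*(545/23) = 24525/23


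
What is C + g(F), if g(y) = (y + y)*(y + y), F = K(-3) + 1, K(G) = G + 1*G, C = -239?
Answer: -139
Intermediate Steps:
K(G) = 2*G (K(G) = G + G = 2*G)
F = -5 (F = 2*(-3) + 1 = -6 + 1 = -5)
g(y) = 4*y² (g(y) = (2*y)*(2*y) = 4*y²)
C + g(F) = -239 + 4*(-5)² = -239 + 4*25 = -239 + 100 = -139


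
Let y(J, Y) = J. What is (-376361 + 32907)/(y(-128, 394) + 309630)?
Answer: -171727/154751 ≈ -1.1097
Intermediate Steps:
(-376361 + 32907)/(y(-128, 394) + 309630) = (-376361 + 32907)/(-128 + 309630) = -343454/309502 = -343454*1/309502 = -171727/154751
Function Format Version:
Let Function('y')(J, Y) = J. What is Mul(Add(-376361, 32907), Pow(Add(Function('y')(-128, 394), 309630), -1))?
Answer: Rational(-171727, 154751) ≈ -1.1097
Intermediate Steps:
Mul(Add(-376361, 32907), Pow(Add(Function('y')(-128, 394), 309630), -1)) = Mul(Add(-376361, 32907), Pow(Add(-128, 309630), -1)) = Mul(-343454, Pow(309502, -1)) = Mul(-343454, Rational(1, 309502)) = Rational(-171727, 154751)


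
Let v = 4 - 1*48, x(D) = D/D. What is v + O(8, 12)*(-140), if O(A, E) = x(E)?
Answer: -184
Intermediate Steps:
x(D) = 1
O(A, E) = 1
v = -44 (v = 4 - 48 = -44)
v + O(8, 12)*(-140) = -44 + 1*(-140) = -44 - 140 = -184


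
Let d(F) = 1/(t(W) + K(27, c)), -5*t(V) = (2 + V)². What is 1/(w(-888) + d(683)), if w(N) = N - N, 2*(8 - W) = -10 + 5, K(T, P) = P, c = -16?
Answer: -189/4 ≈ -47.250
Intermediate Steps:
W = 21/2 (W = 8 - (-10 + 5)/2 = 8 - ½*(-5) = 8 + 5/2 = 21/2 ≈ 10.500)
t(V) = -(2 + V)²/5
d(F) = -4/189 (d(F) = 1/(-(2 + 21/2)²/5 - 16) = 1/(-(25/2)²/5 - 16) = 1/(-⅕*625/4 - 16) = 1/(-125/4 - 16) = 1/(-189/4) = -4/189)
w(N) = 0
1/(w(-888) + d(683)) = 1/(0 - 4/189) = 1/(-4/189) = -189/4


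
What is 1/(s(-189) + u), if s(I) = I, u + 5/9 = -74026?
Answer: -9/667940 ≈ -1.3474e-5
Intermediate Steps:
u = -666239/9 (u = -5/9 - 74026 = -666239/9 ≈ -74027.)
1/(s(-189) + u) = 1/(-189 - 666239/9) = 1/(-667940/9) = -9/667940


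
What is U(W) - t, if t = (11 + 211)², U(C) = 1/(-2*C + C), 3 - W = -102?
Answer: -5174821/105 ≈ -49284.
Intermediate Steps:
W = 105 (W = 3 - 1*(-102) = 3 + 102 = 105)
U(C) = -1/C (U(C) = 1/(-C) = -1/C)
t = 49284 (t = 222² = 49284)
U(W) - t = -1/105 - 1*49284 = -1*1/105 - 49284 = -1/105 - 49284 = -5174821/105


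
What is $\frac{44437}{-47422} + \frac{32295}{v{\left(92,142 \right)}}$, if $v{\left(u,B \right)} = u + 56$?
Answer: $\frac{762458407}{3509228} \approx 217.27$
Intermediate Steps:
$v{\left(u,B \right)} = 56 + u$
$\frac{44437}{-47422} + \frac{32295}{v{\left(92,142 \right)}} = \frac{44437}{-47422} + \frac{32295}{56 + 92} = 44437 \left(- \frac{1}{47422}\right) + \frac{32295}{148} = - \frac{44437}{47422} + 32295 \cdot \frac{1}{148} = - \frac{44437}{47422} + \frac{32295}{148} = \frac{762458407}{3509228}$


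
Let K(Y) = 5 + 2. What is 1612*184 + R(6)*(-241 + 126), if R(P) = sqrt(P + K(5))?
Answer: 296608 - 115*sqrt(13) ≈ 2.9619e+5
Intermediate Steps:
K(Y) = 7
R(P) = sqrt(7 + P) (R(P) = sqrt(P + 7) = sqrt(7 + P))
1612*184 + R(6)*(-241 + 126) = 1612*184 + sqrt(7 + 6)*(-241 + 126) = 296608 + sqrt(13)*(-115) = 296608 - 115*sqrt(13)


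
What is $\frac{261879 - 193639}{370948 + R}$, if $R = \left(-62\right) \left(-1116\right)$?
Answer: $\frac{3412}{22007} \approx 0.15504$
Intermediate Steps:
$R = 69192$
$\frac{261879 - 193639}{370948 + R} = \frac{261879 - 193639}{370948 + 69192} = \frac{68240}{440140} = 68240 \cdot \frac{1}{440140} = \frac{3412}{22007}$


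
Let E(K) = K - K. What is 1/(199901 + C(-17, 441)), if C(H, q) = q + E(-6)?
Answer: 1/200342 ≈ 4.9915e-6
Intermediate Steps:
E(K) = 0
C(H, q) = q (C(H, q) = q + 0 = q)
1/(199901 + C(-17, 441)) = 1/(199901 + 441) = 1/200342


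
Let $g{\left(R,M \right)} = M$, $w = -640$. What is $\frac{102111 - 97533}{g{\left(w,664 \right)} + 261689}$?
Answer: $\frac{218}{12493} \approx 0.01745$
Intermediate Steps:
$\frac{102111 - 97533}{g{\left(w,664 \right)} + 261689} = \frac{102111 - 97533}{664 + 261689} = \frac{4578}{262353} = 4578 \cdot \frac{1}{262353} = \frac{218}{12493}$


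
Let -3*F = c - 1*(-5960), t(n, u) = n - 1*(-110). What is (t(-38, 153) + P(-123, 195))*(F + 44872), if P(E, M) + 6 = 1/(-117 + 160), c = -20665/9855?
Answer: 719928124451/254259 ≈ 2.8315e+6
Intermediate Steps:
c = -4133/1971 (c = -20665*1/9855 = -4133/1971 ≈ -2.0969)
P(E, M) = -257/43 (P(E, M) = -6 + 1/(-117 + 160) = -6 + 1/43 = -257/43)
t(n, u) = 110 + n (t(n, u) = n + 110 = 110 + n)
F = -11743027/5913 (F = -(-4133/1971 - 1*(-5960))/3 = -(-4133/1971 + 5960)/3 = -⅓*11743027/1971 = -11743027/5913 ≈ -1986.0)
(t(-38, 153) + P(-123, 195))*(F + 44872) = ((110 - 38) - 257/43)*(-11743027/5913 + 44872) = (72 - 257/43)*(253585109/5913) = (2839/43)*(253585109/5913) = 719928124451/254259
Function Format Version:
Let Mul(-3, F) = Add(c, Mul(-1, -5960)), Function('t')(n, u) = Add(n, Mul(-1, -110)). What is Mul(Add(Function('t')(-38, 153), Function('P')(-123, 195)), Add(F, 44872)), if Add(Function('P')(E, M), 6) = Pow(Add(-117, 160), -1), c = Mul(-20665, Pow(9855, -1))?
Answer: Rational(719928124451, 254259) ≈ 2.8315e+6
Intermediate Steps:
c = Rational(-4133, 1971) (c = Mul(-20665, Rational(1, 9855)) = Rational(-4133, 1971) ≈ -2.0969)
Function('P')(E, M) = Rational(-257, 43) (Function('P')(E, M) = Add(-6, Pow(Add(-117, 160), -1)) = Add(-6, Pow(43, -1)) = Add(-6, Rational(1, 43)) = Rational(-257, 43))
Function('t')(n, u) = Add(110, n) (Function('t')(n, u) = Add(n, 110) = Add(110, n))
F = Rational(-11743027, 5913) (F = Mul(Rational(-1, 3), Add(Rational(-4133, 1971), Mul(-1, -5960))) = Mul(Rational(-1, 3), Add(Rational(-4133, 1971), 5960)) = Mul(Rational(-1, 3), Rational(11743027, 1971)) = Rational(-11743027, 5913) ≈ -1986.0)
Mul(Add(Function('t')(-38, 153), Function('P')(-123, 195)), Add(F, 44872)) = Mul(Add(Add(110, -38), Rational(-257, 43)), Add(Rational(-11743027, 5913), 44872)) = Mul(Add(72, Rational(-257, 43)), Rational(253585109, 5913)) = Mul(Rational(2839, 43), Rational(253585109, 5913)) = Rational(719928124451, 254259)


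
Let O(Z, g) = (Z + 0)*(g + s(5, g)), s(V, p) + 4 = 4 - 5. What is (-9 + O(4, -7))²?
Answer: 3249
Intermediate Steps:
s(V, p) = -5 (s(V, p) = -4 + (4 - 5) = -4 - 1 = -5)
O(Z, g) = Z*(-5 + g) (O(Z, g) = (Z + 0)*(g - 5) = Z*(-5 + g))
(-9 + O(4, -7))² = (-9 + 4*(-5 - 7))² = (-9 + 4*(-12))² = (-9 - 48)² = (-57)² = 3249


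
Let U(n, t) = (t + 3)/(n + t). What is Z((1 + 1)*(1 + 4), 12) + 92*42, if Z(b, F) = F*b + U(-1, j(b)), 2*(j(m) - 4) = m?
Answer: 7971/2 ≈ 3985.5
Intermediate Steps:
j(m) = 4 + m/2
U(n, t) = (3 + t)/(n + t)
Z(b, F) = F*b + (7 + b/2)/(3 + b/2) (Z(b, F) = F*b + (3 + (4 + b/2))/(-1 + (4 + b/2)) = F*b + (7 + b/2)/(3 + b/2))
Z((1 + 1)*(1 + 4), 12) + 92*42 = (14 + (1 + 1)*(1 + 4) + 12*((1 + 1)*(1 + 4))*(6 + (1 + 1)*(1 + 4)))/(6 + (1 + 1)*(1 + 4)) + 92*42 = (14 + 2*5 + 12*(2*5)*(6 + 2*5))/(6 + 2*5) + 3864 = (14 + 10 + 12*10*(6 + 10))/(6 + 10) + 3864 = (14 + 10 + 12*10*16)/16 + 3864 = (14 + 10 + 1920)/16 + 3864 = (1/16)*1944 + 3864 = 243/2 + 3864 = 7971/2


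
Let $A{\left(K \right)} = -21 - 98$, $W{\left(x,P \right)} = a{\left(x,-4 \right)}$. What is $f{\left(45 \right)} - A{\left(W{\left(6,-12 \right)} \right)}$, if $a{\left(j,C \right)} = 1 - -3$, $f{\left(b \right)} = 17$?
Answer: $136$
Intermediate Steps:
$a{\left(j,C \right)} = 4$ ($a{\left(j,C \right)} = 1 + 3 = 4$)
$W{\left(x,P \right)} = 4$
$A{\left(K \right)} = -119$
$f{\left(45 \right)} - A{\left(W{\left(6,-12 \right)} \right)} = 17 - -119 = 17 + 119 = 136$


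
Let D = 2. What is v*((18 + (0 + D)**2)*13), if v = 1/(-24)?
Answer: -143/12 ≈ -11.917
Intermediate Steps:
v = -1/24 ≈ -0.041667
v*((18 + (0 + D)**2)*13) = -(18 + (0 + 2)**2)*13/24 = -(18 + 2**2)*13/24 = -(18 + 4)*13/24 = -11*13/12 = -1/24*286 = -143/12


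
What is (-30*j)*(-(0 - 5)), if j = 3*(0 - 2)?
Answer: 900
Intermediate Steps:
j = -6 (j = 3*(-2) = -6)
(-30*j)*(-(0 - 5)) = (-30*(-6))*(-(0 - 5)) = 180*(-1*(-5)) = 180*5 = 900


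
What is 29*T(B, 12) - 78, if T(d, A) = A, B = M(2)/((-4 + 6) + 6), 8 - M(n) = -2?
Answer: 270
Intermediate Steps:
M(n) = 10 (M(n) = 8 - 1*(-2) = 8 + 2 = 10)
B = 5/4 (B = 10/((-4 + 6) + 6) = 10/(2 + 6) = 10/8 = 10*(1/8) = 5/4 ≈ 1.2500)
29*T(B, 12) - 78 = 29*12 - 78 = 348 - 78 = 270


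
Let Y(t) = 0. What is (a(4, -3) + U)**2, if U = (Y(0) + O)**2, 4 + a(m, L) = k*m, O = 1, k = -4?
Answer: 361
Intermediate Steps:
a(m, L) = -4 - 4*m
U = 1 (U = (0 + 1)**2 = 1**2 = 1)
(a(4, -3) + U)**2 = ((-4 - 4*4) + 1)**2 = ((-4 - 16) + 1)**2 = (-20 + 1)**2 = (-19)**2 = 361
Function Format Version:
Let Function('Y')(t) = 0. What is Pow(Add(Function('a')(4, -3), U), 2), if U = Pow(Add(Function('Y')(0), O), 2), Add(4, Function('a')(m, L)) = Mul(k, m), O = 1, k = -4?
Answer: 361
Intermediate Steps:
Function('a')(m, L) = Add(-4, Mul(-4, m))
U = 1 (U = Pow(Add(0, 1), 2) = Pow(1, 2) = 1)
Pow(Add(Function('a')(4, -3), U), 2) = Pow(Add(Add(-4, Mul(-4, 4)), 1), 2) = Pow(Add(Add(-4, -16), 1), 2) = Pow(Add(-20, 1), 2) = Pow(-19, 2) = 361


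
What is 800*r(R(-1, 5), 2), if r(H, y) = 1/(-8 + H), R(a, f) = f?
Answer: -800/3 ≈ -266.67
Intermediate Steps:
800*r(R(-1, 5), 2) = 800/(-8 + 5) = 800/(-3) = 800*(-⅓) = -800/3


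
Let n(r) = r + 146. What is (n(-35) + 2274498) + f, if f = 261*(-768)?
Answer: 2074161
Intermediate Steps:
n(r) = 146 + r
f = -200448
(n(-35) + 2274498) + f = ((146 - 35) + 2274498) - 200448 = (111 + 2274498) - 200448 = 2274609 - 200448 = 2074161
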